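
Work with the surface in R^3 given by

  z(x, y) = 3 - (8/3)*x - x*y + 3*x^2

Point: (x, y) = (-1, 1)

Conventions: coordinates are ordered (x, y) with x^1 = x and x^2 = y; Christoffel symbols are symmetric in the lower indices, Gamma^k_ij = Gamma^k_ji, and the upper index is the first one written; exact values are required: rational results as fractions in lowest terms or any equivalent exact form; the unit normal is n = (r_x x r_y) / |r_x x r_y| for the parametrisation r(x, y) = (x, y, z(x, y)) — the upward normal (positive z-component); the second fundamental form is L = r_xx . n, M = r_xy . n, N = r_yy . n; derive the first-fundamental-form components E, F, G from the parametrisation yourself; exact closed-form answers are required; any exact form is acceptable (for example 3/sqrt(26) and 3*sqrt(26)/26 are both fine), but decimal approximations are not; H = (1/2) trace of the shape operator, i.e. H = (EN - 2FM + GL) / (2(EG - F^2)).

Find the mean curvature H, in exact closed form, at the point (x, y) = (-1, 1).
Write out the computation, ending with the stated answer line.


z_x = -29/3, z_y = 1, z_xx = 6, z_xy = -1, z_yy = 0
E = 850/9, F = -29/3, G = 2; answer radicand W^2 = 859/9
unnormalised second-form numerators: l = 6, m = -1, n = 0; L = l/sqrt(859/9), and similarly M = m/sqrt(W^2), N = n/sqrt(W^2)
H = (E*n - 2*F*m + G*l) / (2*(EG - F^2)*sqrt(W^2)); E*n - 2*F*m + G*l = -22/3, EG - F^2 = 859/9, so H = (-33/859)/sqrt(859/9)

Answer: H = -99*sqrt(859)/737881


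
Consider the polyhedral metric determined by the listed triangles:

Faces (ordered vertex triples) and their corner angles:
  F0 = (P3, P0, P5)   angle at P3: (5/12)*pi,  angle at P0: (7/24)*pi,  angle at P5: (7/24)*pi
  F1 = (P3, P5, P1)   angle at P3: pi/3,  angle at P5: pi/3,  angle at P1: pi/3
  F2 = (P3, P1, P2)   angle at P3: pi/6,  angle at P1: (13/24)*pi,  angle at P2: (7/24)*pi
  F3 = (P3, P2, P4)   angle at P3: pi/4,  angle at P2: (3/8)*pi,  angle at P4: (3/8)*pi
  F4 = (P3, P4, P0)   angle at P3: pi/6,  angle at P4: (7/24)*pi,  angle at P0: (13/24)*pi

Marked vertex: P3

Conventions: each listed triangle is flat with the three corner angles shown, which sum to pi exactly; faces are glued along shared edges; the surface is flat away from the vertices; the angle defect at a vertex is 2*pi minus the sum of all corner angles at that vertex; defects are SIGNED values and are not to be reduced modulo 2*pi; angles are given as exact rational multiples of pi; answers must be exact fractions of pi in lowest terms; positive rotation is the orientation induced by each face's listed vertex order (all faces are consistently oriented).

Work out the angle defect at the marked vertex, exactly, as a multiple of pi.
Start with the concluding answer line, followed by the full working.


Answer: defect(P3) = (2/3)*pi

Sum of corner angles at P3: (4/3)*pi
defect = 2*pi - (4/3)*pi


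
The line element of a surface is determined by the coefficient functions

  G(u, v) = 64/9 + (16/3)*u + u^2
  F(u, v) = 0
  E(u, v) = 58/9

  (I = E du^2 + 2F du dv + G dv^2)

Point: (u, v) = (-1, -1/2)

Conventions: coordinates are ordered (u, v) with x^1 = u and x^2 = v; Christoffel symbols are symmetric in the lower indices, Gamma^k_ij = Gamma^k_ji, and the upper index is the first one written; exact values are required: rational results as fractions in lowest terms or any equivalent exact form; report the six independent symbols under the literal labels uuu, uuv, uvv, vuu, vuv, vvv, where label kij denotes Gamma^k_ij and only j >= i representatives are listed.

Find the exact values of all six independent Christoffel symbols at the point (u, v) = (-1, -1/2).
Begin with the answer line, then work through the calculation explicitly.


Answer: Gamma_uuu = 0, Gamma_uuv = 0, Gamma_uvv = -15/58, Gamma_vuu = 0, Gamma_vuv = 3/5, Gamma_vvv = 0

E = 58/9, F = 0, G = 25/9 at the point
E_u = 0, E_v = 0, F_u = 0, F_v = 0, G_u = 10/3, G_v = 0
EG - F^2 = 1450/81;  g^inv = (81/1450) * [[25/9, 0], [0, 58/9]]
first-kind symbols [ij,l] = (1/2)(d_i g_jl + d_j g_il - d_l g_ij): [uu,u] = E_u/2 = 0, [uu,v] = F_u - E_v/2 = 0, [uv,u] = E_v/2 = 0, [uv,v] = G_u/2 = 5/3, [vv,u] = F_v - G_u/2 = -5/3, [vv,v] = G_v/2 = 0
Gamma^u_ij = (G*[ij,u] - F*[ij,v])/(EG - F^2), Gamma^v_ij = (E*[ij,v] - F*[ij,u])/(EG - F^2)


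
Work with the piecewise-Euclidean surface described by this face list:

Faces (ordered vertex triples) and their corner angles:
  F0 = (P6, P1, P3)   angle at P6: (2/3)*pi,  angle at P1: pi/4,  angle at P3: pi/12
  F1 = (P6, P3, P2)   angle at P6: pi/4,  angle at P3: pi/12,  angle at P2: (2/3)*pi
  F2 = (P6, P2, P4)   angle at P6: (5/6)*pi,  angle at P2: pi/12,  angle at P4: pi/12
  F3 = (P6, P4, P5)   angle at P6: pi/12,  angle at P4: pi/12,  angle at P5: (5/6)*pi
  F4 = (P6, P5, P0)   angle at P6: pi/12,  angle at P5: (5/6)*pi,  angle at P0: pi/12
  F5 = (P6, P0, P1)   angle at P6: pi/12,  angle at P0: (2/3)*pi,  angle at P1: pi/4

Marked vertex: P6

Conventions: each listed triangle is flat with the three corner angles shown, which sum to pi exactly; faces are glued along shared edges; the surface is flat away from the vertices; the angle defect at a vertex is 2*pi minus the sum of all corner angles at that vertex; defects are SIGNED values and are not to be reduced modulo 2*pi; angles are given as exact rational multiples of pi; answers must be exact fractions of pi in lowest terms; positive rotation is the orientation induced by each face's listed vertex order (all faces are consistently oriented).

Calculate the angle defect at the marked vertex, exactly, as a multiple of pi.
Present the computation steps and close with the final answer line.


Sum of corner angles at P6: 2*pi
defect = 2*pi - 2*pi

Answer: defect(P6) = 0


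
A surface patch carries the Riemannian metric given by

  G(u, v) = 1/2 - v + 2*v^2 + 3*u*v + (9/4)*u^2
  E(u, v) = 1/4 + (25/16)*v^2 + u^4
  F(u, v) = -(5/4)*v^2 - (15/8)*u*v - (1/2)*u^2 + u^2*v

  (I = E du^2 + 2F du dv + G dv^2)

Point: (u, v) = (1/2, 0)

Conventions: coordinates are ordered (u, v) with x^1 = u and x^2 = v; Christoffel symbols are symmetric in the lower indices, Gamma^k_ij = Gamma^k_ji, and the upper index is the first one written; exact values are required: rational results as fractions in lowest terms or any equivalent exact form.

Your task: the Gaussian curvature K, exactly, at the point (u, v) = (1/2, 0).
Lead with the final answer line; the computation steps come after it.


Answer: K = -45104/6561

E = 5/16, F = -1/8, G = 17/16, EG - F^2 = 81/256 at the point
E_u = 1/2, E_v = 0, F_u = -1/2, F_v = -11/16, G_u = 9/4, G_v = 1/2
E_vv = 25/8, F_uv = -7/8, G_uu = 9/2
Apply the Brioschi formula K = (det M1 - det M2)/(EG - F^2)^2 over the derivative matrices of E, F, G.
M1 = [[-E_vv/2 + F_uv - G_uu/2, E_u/2, F_u - E_v/2], [F_v - G_u/2, E, F], [G_v/2, F, G]] = [[-75/16, 1/4, -1/2], [-29/16, 5/16, -1/8], [1/4, -1/8, 17/16]]; det M1 = -4439/4096
M2 = [[0, E_v/2, G_u/2], [E_v/2, E, F], [G_u/2, F, G]] = [[0, 0, 9/8], [0, 5/16, -1/8], [9/8, -1/8, 17/16]]; det M2 = -405/1024
det M1 - det M2 = -2819/4096; K = -2819/4096 / (81/256)^2 = -45104/6561


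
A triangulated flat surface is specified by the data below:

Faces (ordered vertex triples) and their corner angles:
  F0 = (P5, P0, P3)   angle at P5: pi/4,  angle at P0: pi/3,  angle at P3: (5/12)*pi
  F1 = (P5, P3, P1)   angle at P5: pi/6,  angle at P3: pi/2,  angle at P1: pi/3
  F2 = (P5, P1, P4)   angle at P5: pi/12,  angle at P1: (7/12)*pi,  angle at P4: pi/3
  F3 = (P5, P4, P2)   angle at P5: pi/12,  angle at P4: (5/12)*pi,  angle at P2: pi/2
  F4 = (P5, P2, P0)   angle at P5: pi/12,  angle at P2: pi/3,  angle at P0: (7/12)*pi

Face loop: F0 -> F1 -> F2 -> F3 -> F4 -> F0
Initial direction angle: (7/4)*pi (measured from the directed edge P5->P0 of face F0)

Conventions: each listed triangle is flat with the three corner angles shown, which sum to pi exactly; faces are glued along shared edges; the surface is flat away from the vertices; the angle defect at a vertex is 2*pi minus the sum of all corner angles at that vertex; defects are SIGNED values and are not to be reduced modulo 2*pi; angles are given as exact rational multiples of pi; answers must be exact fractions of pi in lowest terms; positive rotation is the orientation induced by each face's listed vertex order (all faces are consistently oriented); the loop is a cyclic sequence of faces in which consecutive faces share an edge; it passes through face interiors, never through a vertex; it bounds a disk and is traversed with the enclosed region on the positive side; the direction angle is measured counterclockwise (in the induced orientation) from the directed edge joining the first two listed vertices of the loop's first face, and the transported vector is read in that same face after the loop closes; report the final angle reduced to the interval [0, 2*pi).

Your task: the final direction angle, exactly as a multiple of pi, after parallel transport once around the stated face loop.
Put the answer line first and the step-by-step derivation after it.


Answer: final direction angle = (13/12)*pi

enclosed vertex P5: corner angles sum to (2/3)*pi, defect = 2*pi - (2/3)*pi = (4/3)*pi
the rotation equals the total enclosed defect, so the final angle is initial + defects (mod 2*pi)
final angle = (7/4)*pi + (4/3)*pi = (13/12)*pi (mod 2*pi)


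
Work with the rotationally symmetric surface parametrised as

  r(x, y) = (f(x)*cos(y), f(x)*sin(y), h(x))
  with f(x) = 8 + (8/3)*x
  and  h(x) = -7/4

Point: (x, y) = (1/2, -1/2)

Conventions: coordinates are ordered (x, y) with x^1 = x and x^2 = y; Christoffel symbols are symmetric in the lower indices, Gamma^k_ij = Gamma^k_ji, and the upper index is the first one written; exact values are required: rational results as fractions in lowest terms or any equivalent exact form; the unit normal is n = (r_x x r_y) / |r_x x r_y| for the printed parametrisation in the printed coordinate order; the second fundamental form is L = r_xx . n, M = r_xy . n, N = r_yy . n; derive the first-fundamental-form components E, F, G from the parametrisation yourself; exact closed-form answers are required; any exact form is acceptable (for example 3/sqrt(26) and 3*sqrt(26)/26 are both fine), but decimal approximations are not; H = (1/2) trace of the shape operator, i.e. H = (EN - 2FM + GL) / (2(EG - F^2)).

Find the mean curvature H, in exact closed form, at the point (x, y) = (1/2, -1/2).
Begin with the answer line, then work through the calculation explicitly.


Answer: H = 0

f = 28/3, f' = 8/3, f'' = 0, h' = 0, h'' = 0
E = 64/9, F = 0, G = 784/9; answer radicand W^2 = 64/9
unnormalised second-form numerators: l = 0, m = 0, n = 0; L = l/sqrt(64/9), and similarly M = m/sqrt(W^2), N = n/sqrt(W^2)
H = (E*n - 2*F*m + G*l) / (2*(EG - F^2)*sqrt(W^2)); E*n - 2*F*m + G*l = 0, EG - F^2 = 50176/81, so H = (0)/sqrt(64/9)


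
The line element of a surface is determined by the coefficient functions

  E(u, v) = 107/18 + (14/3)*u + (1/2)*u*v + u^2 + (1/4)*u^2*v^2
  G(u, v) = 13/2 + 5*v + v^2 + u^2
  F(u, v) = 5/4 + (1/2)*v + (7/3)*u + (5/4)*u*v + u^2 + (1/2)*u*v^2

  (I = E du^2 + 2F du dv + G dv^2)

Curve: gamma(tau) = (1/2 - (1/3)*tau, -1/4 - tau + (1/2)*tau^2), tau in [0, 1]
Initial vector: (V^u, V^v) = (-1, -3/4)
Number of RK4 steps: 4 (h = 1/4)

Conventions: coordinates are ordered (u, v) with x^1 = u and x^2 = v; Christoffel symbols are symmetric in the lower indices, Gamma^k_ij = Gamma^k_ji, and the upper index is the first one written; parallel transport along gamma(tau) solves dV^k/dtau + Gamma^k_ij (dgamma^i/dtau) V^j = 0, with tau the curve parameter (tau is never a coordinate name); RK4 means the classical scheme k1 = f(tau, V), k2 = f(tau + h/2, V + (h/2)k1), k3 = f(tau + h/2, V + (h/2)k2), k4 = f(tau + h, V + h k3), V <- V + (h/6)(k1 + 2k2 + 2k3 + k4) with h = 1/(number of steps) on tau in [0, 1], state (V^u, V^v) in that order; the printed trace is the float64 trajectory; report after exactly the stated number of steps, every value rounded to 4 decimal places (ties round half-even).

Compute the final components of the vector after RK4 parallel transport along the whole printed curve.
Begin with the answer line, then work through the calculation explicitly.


Answer: V^u = -1.0393, V^v = -1.2201

gamma'(tau) = (-1/3, -1 + tau); f(tau, V)^k = -Gamma^k_ij(gamma(tau)) gamma'^i(tau) V^j; h = 1/4; intermediate values shown to 6 dp
curve data and Christoffel symbols at the stage parameters:
  tau = 0.000000: gamma = (0.500000, -0.250000), gamma' = (-0.333333, -1.000000); Gamma_uuu = 0.202943, Gamma_uuv = -0.014322, Gamma_uvv = -0.063396, Gamma_vuu = 0.441426, Gamma_vuv = 0.096070, Gamma_vvv = 0.431859
  tau = 0.125000: gamma = (0.458333, -0.367188), gamma' = (-0.333333, -0.875000); Gamma_uuu = 0.208842, Gamma_uuv = -0.014141, Gamma_uvv = -0.065416, Gamma_vuu = 0.461310, Gamma_vuv = 0.097619, Gamma_vvv = 0.454093
  tau = 0.250000: gamma = (0.416667, -0.468750), gamma' = (-0.333333, -0.750000); Gamma_uuu = 0.214794, Gamma_uuv = -0.013464, Gamma_uvv = -0.065608, Gamma_vuu = 0.480287, Gamma_vuv = 0.097393, Gamma_vvv = 0.474778
  tau = 0.375000: gamma = (0.375000, -0.554688), gamma' = (-0.333333, -0.625000); Gamma_uuu = 0.220992, Gamma_uuv = -0.012349, Gamma_uvv = -0.063980, Gamma_vuu = 0.496993, Gamma_vuv = 0.095106, Gamma_vvv = 0.493328
  tau = 0.500000: gamma = (0.333333, -0.625000), gamma' = (-0.333333, -0.500000); Gamma_uuu = 0.227627, Gamma_uuv = -0.010872, Gamma_uvv = -0.060583, Gamma_vuu = 0.509917, Gamma_vuv = 0.090557, Gamma_vvv = 0.509144
  tau = 0.625000: gamma = (0.291667, -0.679688), gamma' = (-0.333333, -0.375000); Gamma_uuu = 0.234865, Gamma_uuv = -0.009131, Gamma_uvv = -0.055523, Gamma_vuu = 0.517561, Gamma_vuv = 0.083682, Gamma_vvv = 0.521662
  tau = 0.750000: gamma = (0.250000, -0.718750), gamma' = (-0.333333, -0.250000); Gamma_uuu = 0.242820, Gamma_uuv = -0.007248, Gamma_uvv = -0.048965, Gamma_vuu = 0.518657, Gamma_vuv = 0.074591, Gamma_vvv = 0.530404
  tau = 0.875000: gamma = (0.208333, -0.742188), gamma' = (-0.333333, -0.125000); Gamma_uuu = 0.251539, Gamma_uuv = -0.005355, Gamma_uvv = -0.041135, Gamma_vuu = 0.512389, Gamma_vuv = 0.063591, Gamma_vvv = 0.535026
  tau = 1.000000: gamma = (0.166667, -0.750000), gamma' = (-0.333333, 0.000000); Gamma_uuu = 0.261003, Gamma_uuv = -0.003592, Gamma_uvv = -0.032321, Gamma_vuu = 0.498574, Gamma_vuv = 0.051167, Gamma_vvv = 0.535348
step 0: V^u = -1.0000, V^v = -0.7500
step 1: k1 = (-0.002199, -0.591123), k2 = (-0.006214, -0.593419), k3 = (-0.006225, -0.593662), k4 = (-0.013356, -0.582581); V <- V + (h/6)(k1 + 2k2 + 2k3 + k4): V^u = -1.0017, V^v = -0.8978
step 2: k1 = (-0.013396, -0.582382), k2 = (-0.023359, -0.555906), k3 = (-0.023587, -0.555061), k4 = (-0.035817, -0.512061); V <- V + (h/6)(k1 + 2k2 + 2k3 + k4): V^u = -1.0076, V^v = -1.0360
step 3: k1 = (-0.035842, -0.511909), k2 = (-0.049521, -0.452242), k3 = (-0.049827, -0.450924), k4 = (-0.063882, -0.376270); V <- V + (h/6)(k1 + 2k2 + 2k3 + k4): V^u = -1.0201, V^v = -1.1483
step 4: k1 = (-0.063887, -0.376194), k2 = (-0.077232, -0.289039), k3 = (-0.077446, -0.288378), k4 = (-0.088971, -0.193561); V <- V + (h/6)(k1 + 2k2 + 2k3 + k4): V^u = -1.0393, V^v = -1.2201


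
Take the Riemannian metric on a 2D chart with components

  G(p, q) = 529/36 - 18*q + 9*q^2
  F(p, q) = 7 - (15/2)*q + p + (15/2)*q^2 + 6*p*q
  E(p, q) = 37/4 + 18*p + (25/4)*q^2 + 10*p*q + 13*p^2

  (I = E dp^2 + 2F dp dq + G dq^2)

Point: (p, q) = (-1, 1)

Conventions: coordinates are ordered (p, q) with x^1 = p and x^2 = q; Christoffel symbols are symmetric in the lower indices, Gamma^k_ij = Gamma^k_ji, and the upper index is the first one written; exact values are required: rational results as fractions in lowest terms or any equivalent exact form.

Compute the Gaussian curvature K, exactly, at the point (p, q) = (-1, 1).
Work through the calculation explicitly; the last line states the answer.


E = 1/2, F = 0, G = 205/36, EG - F^2 = 205/72 at the point
E_p = 2, E_q = 5/2, F_p = 7, F_q = 3/2, G_p = 0, G_q = 0
E_qq = 25/2, F_pq = 6, G_pp = 0
Using the Brioschi determinant formula for K from the metric derivatives:
M1 = [[-E_qq/2 + F_pq - G_pp/2, E_p/2, F_p - E_q/2], [F_q - G_p/2, E, F], [G_q/2, F, G]] = [[-1/4, 1, 23/4], [3/2, 1/2, 0], [0, 0, 205/36]]; det M1 = -2665/288
M2 = [[0, E_q/2, G_p/2], [E_q/2, E, F], [G_p/2, F, G]] = [[0, 5/4, 0], [5/4, 1/2, 0], [0, 0, 205/36]]; det M2 = -5125/576
det M1 - det M2 = -205/576; K = -205/576 / (205/72)^2 = -9/205

Answer: K = -9/205


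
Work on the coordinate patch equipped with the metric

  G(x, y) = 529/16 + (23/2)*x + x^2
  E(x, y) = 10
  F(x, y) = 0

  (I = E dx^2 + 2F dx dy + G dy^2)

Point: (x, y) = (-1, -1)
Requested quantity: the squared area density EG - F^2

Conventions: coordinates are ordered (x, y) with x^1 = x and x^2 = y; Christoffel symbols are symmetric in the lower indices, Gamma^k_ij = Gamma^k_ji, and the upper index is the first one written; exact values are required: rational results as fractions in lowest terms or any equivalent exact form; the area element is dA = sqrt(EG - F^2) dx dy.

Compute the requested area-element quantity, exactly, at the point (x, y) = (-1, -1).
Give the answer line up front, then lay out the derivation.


Answer: EG - F^2 = 1805/8

E = 10, F = 0, G = 361/16; EG - F^2 = 1805/8


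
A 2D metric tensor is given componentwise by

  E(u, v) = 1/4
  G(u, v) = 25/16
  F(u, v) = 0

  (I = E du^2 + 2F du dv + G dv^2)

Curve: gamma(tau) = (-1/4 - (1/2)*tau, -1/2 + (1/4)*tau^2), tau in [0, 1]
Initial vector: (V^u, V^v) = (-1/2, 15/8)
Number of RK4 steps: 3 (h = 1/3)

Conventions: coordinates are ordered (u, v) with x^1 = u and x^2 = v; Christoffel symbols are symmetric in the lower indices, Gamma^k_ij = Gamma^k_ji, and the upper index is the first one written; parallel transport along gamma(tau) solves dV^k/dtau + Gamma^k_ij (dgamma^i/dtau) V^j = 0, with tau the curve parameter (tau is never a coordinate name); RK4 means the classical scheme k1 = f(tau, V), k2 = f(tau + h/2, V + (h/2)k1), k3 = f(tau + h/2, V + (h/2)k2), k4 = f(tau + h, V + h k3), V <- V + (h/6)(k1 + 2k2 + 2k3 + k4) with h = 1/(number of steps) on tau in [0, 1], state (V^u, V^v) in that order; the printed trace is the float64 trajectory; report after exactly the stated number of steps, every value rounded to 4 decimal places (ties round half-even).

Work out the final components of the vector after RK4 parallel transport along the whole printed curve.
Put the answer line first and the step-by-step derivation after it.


Answer: V^u = -0.5000, V^v = 1.8750

gamma'(tau) = (-1/2, (1/2)*tau); f(tau, V)^k = -Gamma^k_ij(gamma(tau)) gamma'^i(tau) V^j; h = 1/3; intermediate values shown to 6 dp
curve data and Christoffel symbols at the stage parameters:
  tau = 0.000000: gamma = (-0.250000, -0.500000), gamma' = (-0.500000, 0.000000); Gamma_uuu = 0.000000, Gamma_uuv = 0.000000, Gamma_uvv = 0.000000, Gamma_vuu = 0.000000, Gamma_vuv = 0.000000, Gamma_vvv = 0.000000
  tau = 0.166667: gamma = (-0.333333, -0.493056), gamma' = (-0.500000, 0.083333); Gamma_uuu = 0.000000, Gamma_uuv = 0.000000, Gamma_uvv = 0.000000, Gamma_vuu = 0.000000, Gamma_vuv = 0.000000, Gamma_vvv = 0.000000
  tau = 0.333333: gamma = (-0.416667, -0.472222), gamma' = (-0.500000, 0.166667); Gamma_uuu = 0.000000, Gamma_uuv = 0.000000, Gamma_uvv = 0.000000, Gamma_vuu = 0.000000, Gamma_vuv = 0.000000, Gamma_vvv = 0.000000
  tau = 0.500000: gamma = (-0.500000, -0.437500), gamma' = (-0.500000, 0.250000); Gamma_uuu = 0.000000, Gamma_uuv = 0.000000, Gamma_uvv = 0.000000, Gamma_vuu = 0.000000, Gamma_vuv = 0.000000, Gamma_vvv = 0.000000
  tau = 0.666667: gamma = (-0.583333, -0.388889), gamma' = (-0.500000, 0.333333); Gamma_uuu = 0.000000, Gamma_uuv = 0.000000, Gamma_uvv = 0.000000, Gamma_vuu = 0.000000, Gamma_vuv = 0.000000, Gamma_vvv = 0.000000
  tau = 0.833333: gamma = (-0.666667, -0.326389), gamma' = (-0.500000, 0.416667); Gamma_uuu = 0.000000, Gamma_uuv = 0.000000, Gamma_uvv = 0.000000, Gamma_vuu = 0.000000, Gamma_vuv = 0.000000, Gamma_vvv = 0.000000
  tau = 1.000000: gamma = (-0.750000, -0.250000), gamma' = (-0.500000, 0.500000); Gamma_uuu = 0.000000, Gamma_uuv = 0.000000, Gamma_uvv = 0.000000, Gamma_vuu = 0.000000, Gamma_vuv = 0.000000, Gamma_vvv = 0.000000
step 0: V^u = -0.5000, V^v = 1.8750
step 1: k1 = (0.000000, 0.000000), k2 = (0.000000, 0.000000), k3 = (0.000000, 0.000000), k4 = (0.000000, 0.000000); V <- V + (h/6)(k1 + 2k2 + 2k3 + k4): V^u = -0.5000, V^v = 1.8750
step 2: k1 = (0.000000, 0.000000), k2 = (0.000000, 0.000000), k3 = (0.000000, 0.000000), k4 = (0.000000, 0.000000); V <- V + (h/6)(k1 + 2k2 + 2k3 + k4): V^u = -0.5000, V^v = 1.8750
step 3: k1 = (0.000000, 0.000000), k2 = (0.000000, 0.000000), k3 = (0.000000, 0.000000), k4 = (0.000000, 0.000000); V <- V + (h/6)(k1 + 2k2 + 2k3 + k4): V^u = -0.5000, V^v = 1.8750


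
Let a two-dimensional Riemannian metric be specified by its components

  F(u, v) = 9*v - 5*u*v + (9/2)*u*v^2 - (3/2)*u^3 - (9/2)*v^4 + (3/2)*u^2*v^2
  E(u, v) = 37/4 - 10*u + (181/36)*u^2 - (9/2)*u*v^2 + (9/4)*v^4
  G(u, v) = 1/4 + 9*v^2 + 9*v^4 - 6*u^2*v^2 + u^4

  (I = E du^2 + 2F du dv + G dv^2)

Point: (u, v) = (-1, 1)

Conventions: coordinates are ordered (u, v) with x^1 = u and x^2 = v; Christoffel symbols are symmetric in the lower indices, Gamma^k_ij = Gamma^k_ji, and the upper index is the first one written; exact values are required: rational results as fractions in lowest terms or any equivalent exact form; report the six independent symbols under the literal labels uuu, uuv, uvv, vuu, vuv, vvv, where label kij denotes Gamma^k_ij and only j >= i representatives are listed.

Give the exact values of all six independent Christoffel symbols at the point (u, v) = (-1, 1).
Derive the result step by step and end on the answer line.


E = 1117/36, F = 8, G = 53/4 at the point
E_u = -221/9, E_v = 18, F_u = -8, F_v = -10, G_u = 8, G_v = 42
EG - F^2 = 49985/144;  g^inv = (144/49985) * [[53/4, -8], [-8, 1117/36]]
first-kind symbols [ij,l] = (1/2)(d_i g_jl + d_j g_il - d_l g_ij): [uu,u] = E_u/2 = -221/18, [uu,v] = F_u - E_v/2 = -17, [uv,u] = E_v/2 = 9, [uv,v] = G_u/2 = 4, [vv,u] = F_v - G_u/2 = -14, [vv,v] = G_v/2 = 21
Gamma^u_ij = (G*[ij,u] - F*[ij,v])/(EG - F^2), Gamma^v_ij = (E*[ij,v] - F*[ij,u])/(EG - F^2)

Answer: Gamma_uuu = -3842/49985, Gamma_uuv = 12564/49985, Gamma_uvv = -50904/49985, Gamma_vuu = -61812/49985, Gamma_vuv = 7504/49985, Gamma_vvv = 109956/49985


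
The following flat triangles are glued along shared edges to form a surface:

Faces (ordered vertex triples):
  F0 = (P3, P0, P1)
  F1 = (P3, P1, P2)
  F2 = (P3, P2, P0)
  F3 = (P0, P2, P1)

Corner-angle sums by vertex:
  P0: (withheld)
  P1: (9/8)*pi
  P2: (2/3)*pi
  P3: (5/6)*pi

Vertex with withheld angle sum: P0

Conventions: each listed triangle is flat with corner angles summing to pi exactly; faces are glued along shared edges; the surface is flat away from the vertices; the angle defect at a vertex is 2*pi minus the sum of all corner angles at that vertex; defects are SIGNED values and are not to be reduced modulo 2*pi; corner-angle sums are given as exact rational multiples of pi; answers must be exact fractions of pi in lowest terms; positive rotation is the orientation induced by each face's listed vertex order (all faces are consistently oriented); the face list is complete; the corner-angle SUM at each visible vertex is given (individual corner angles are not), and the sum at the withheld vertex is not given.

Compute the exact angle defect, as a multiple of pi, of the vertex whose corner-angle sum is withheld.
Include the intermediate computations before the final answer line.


V = 4, E = 6, F = 4; chi = V - E + F = 2
Gauss-Bonnet: total defect = 2*pi*chi = 4*pi; visible defects sum to (27/8)*pi

Answer: defect(P0) = (5/8)*pi


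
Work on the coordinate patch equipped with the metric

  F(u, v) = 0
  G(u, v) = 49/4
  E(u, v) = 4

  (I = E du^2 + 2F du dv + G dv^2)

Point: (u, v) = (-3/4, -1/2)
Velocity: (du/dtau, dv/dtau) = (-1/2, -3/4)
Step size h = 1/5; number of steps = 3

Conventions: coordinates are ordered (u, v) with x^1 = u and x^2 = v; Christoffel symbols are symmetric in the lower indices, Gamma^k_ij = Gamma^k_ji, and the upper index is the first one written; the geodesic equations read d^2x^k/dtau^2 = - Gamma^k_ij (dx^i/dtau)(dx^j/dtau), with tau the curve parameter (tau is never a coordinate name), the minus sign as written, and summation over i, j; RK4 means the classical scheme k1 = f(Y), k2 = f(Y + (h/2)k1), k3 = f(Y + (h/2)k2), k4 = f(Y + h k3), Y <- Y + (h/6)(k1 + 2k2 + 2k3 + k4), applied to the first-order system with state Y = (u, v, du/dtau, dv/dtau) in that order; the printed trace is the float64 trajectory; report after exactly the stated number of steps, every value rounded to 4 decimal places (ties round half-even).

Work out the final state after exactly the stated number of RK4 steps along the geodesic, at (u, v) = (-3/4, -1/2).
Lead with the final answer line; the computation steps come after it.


Answer: u = -1.0500, v = -0.9500, du/dtau = -0.5000, dv/dtau = -0.7500

f(Y) = (du/dtau, dv/dtau, -Gamma^u_ij Y'^i Y'^j, -Gamma^v_ij Y'^i Y'^j) with the Gammas evaluated at the stage position; h = 0.200000; intermediate values shown to 6 dp
step 0: u = -0.7500, v = -0.5000, du/dtau = -0.5000, dv/dtau = -0.7500
step 1:
  k1: at (u, v) = (-0.750000, -0.500000), (du/dtau, dv/dtau) = (-0.500000, -0.750000); Gamma_uuu = 0.000000, Gamma_uuv = 0.000000, Gamma_uvv = 0.000000, Gamma_vuu = 0.000000, Gamma_vuv = 0.000000, Gamma_vvv = 0.000000; k1 = (-0.500000, -0.750000, 0.000000, 0.000000)
  k2: at (u, v) = (-0.800000, -0.575000), (du/dtau, dv/dtau) = (-0.500000, -0.750000); Gamma_uuu = 0.000000, Gamma_uuv = 0.000000, Gamma_uvv = 0.000000, Gamma_vuu = 0.000000, Gamma_vuv = 0.000000, Gamma_vvv = 0.000000; k2 = (-0.500000, -0.750000, 0.000000, 0.000000)
  k3: at (u, v) = (-0.800000, -0.575000), (du/dtau, dv/dtau) = (-0.500000, -0.750000); Gamma_uuu = 0.000000, Gamma_uuv = 0.000000, Gamma_uvv = 0.000000, Gamma_vuu = 0.000000, Gamma_vuv = 0.000000, Gamma_vvv = 0.000000; k3 = (-0.500000, -0.750000, 0.000000, 0.000000)
  k4: at (u, v) = (-0.850000, -0.650000), (du/dtau, dv/dtau) = (-0.500000, -0.750000); Gamma_uuu = 0.000000, Gamma_uuv = 0.000000, Gamma_uvv = 0.000000, Gamma_vuu = 0.000000, Gamma_vuv = 0.000000, Gamma_vvv = 0.000000; k4 = (-0.500000, -0.750000, 0.000000, 0.000000)
  Y <- Y + (h/6)(k1 + 2k2 + 2k3 + k4): u = -0.8500, v = -0.6500, du/dtau = -0.5000, dv/dtau = -0.7500
step 2:
  k1: at (u, v) = (-0.850000, -0.650000), (du/dtau, dv/dtau) = (-0.500000, -0.750000); Gamma_uuu = 0.000000, Gamma_uuv = 0.000000, Gamma_uvv = 0.000000, Gamma_vuu = 0.000000, Gamma_vuv = 0.000000, Gamma_vvv = 0.000000; k1 = (-0.500000, -0.750000, 0.000000, 0.000000)
  k2: at (u, v) = (-0.900000, -0.725000), (du/dtau, dv/dtau) = (-0.500000, -0.750000); Gamma_uuu = 0.000000, Gamma_uuv = 0.000000, Gamma_uvv = 0.000000, Gamma_vuu = 0.000000, Gamma_vuv = 0.000000, Gamma_vvv = 0.000000; k2 = (-0.500000, -0.750000, 0.000000, 0.000000)
  k3: at (u, v) = (-0.900000, -0.725000), (du/dtau, dv/dtau) = (-0.500000, -0.750000); Gamma_uuu = 0.000000, Gamma_uuv = 0.000000, Gamma_uvv = 0.000000, Gamma_vuu = 0.000000, Gamma_vuv = 0.000000, Gamma_vvv = 0.000000; k3 = (-0.500000, -0.750000, 0.000000, 0.000000)
  k4: at (u, v) = (-0.950000, -0.800000), (du/dtau, dv/dtau) = (-0.500000, -0.750000); Gamma_uuu = 0.000000, Gamma_uuv = 0.000000, Gamma_uvv = 0.000000, Gamma_vuu = 0.000000, Gamma_vuv = 0.000000, Gamma_vvv = 0.000000; k4 = (-0.500000, -0.750000, 0.000000, 0.000000)
  Y <- Y + (h/6)(k1 + 2k2 + 2k3 + k4): u = -0.9500, v = -0.8000, du/dtau = -0.5000, dv/dtau = -0.7500
step 3:
  k1: at (u, v) = (-0.950000, -0.800000), (du/dtau, dv/dtau) = (-0.500000, -0.750000); Gamma_uuu = 0.000000, Gamma_uuv = 0.000000, Gamma_uvv = 0.000000, Gamma_vuu = 0.000000, Gamma_vuv = 0.000000, Gamma_vvv = 0.000000; k1 = (-0.500000, -0.750000, 0.000000, 0.000000)
  k2: at (u, v) = (-1.000000, -0.875000), (du/dtau, dv/dtau) = (-0.500000, -0.750000); Gamma_uuu = 0.000000, Gamma_uuv = 0.000000, Gamma_uvv = 0.000000, Gamma_vuu = 0.000000, Gamma_vuv = 0.000000, Gamma_vvv = 0.000000; k2 = (-0.500000, -0.750000, 0.000000, 0.000000)
  k3: at (u, v) = (-1.000000, -0.875000), (du/dtau, dv/dtau) = (-0.500000, -0.750000); Gamma_uuu = 0.000000, Gamma_uuv = 0.000000, Gamma_uvv = 0.000000, Gamma_vuu = 0.000000, Gamma_vuv = 0.000000, Gamma_vvv = 0.000000; k3 = (-0.500000, -0.750000, 0.000000, 0.000000)
  k4: at (u, v) = (-1.050000, -0.950000), (du/dtau, dv/dtau) = (-0.500000, -0.750000); Gamma_uuu = 0.000000, Gamma_uuv = 0.000000, Gamma_uvv = 0.000000, Gamma_vuu = 0.000000, Gamma_vuv = 0.000000, Gamma_vvv = 0.000000; k4 = (-0.500000, -0.750000, 0.000000, 0.000000)
  Y <- Y + (h/6)(k1 + 2k2 + 2k3 + k4): u = -1.0500, v = -0.9500, du/dtau = -0.5000, dv/dtau = -0.7500


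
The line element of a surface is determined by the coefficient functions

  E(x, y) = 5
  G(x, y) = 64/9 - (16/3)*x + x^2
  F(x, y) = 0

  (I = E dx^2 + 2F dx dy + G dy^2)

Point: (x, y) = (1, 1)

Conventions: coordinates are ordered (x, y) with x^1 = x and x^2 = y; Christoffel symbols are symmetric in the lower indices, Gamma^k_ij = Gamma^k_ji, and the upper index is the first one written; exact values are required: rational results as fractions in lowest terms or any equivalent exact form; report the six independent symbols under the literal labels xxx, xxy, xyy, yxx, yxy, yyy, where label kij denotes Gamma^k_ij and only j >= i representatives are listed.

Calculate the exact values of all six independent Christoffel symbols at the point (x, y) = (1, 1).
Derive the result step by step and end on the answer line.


E = 5, F = 0, G = 25/9 at the point
E_x = 0, E_y = 0, F_x = 0, F_y = 0, G_x = -10/3, G_y = 0
EG - F^2 = 125/9;  g^inv = (9/125) * [[25/9, 0], [0, 5]]
first-kind symbols [ij,l] = (1/2)(d_i g_jl + d_j g_il - d_l g_ij): [xx,x] = E_x/2 = 0, [xx,y] = F_x - E_y/2 = 0, [xy,x] = E_y/2 = 0, [xy,y] = G_x/2 = -5/3, [yy,x] = F_y - G_x/2 = 5/3, [yy,y] = G_y/2 = 0
Gamma^x_ij = (G*[ij,x] - F*[ij,y])/(EG - F^2), Gamma^y_ij = (E*[ij,y] - F*[ij,x])/(EG - F^2)

Answer: Gamma_xxx = 0, Gamma_xxy = 0, Gamma_xyy = 1/3, Gamma_yxx = 0, Gamma_yxy = -3/5, Gamma_yyy = 0


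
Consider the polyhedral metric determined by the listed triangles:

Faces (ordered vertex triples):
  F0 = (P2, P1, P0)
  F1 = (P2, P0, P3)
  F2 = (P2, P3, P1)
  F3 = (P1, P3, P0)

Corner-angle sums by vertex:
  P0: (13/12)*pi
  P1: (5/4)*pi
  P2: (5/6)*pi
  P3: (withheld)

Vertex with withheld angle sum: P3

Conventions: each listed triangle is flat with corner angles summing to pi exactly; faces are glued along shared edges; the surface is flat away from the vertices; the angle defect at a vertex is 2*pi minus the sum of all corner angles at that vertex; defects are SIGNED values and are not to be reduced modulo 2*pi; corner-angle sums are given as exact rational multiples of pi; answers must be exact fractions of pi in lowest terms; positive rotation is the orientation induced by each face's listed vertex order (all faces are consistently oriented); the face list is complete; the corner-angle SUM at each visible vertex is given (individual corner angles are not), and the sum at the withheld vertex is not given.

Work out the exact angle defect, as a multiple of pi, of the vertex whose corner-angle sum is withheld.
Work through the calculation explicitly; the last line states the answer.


V = 4, E = 6, F = 4; chi = V - E + F = 2
Gauss-Bonnet: total defect = 2*pi*chi = 4*pi; visible defects sum to (17/6)*pi

Answer: defect(P3) = (7/6)*pi


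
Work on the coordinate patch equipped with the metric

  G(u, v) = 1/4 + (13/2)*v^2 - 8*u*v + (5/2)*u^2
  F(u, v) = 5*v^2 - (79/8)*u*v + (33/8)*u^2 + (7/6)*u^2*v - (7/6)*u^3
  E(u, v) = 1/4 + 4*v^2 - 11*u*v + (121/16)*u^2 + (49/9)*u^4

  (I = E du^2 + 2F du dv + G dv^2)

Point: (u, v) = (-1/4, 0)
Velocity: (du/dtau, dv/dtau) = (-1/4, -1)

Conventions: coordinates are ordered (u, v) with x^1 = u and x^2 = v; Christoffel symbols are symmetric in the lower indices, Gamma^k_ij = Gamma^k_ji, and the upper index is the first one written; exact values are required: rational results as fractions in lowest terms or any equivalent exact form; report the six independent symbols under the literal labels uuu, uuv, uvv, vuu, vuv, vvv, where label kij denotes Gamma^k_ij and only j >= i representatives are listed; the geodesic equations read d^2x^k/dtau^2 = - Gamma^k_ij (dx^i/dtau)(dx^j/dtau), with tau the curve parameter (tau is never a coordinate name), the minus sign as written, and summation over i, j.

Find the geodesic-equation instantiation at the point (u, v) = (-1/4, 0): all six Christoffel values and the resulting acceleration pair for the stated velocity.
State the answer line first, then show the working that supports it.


Answer: Gamma_uuu = 1586/2083, Gamma_uuv = 6738/2083, Gamma_uvv = 9312/2083, Gamma_vuu = -59474/6249, Gamma_vuv = -7783/2083, Gamma_vvv = -1200/2083; accelerations (d^2u/dtau^2, d^2v/dtau^2) = (-102241/16664, 151933/49992)

E = 857/1152, F = 53/192, G = 13/32 at the point
E_u = -1187/288, E_v = 11/4, F_u = -73/32, F_v = 61/24, G_u = -5/4, G_v = 2
EG - F^2 = 2083/9216;  g^inv = (9216/2083) * [[13/32, -53/192], [-53/192, 857/1152]]
first-kind symbols [ij,l] = (1/2)(d_i g_jl + d_j g_il - d_l g_ij): [uu,u] = E_u/2 = -1187/576, [uu,v] = F_u - E_v/2 = -117/32, [uv,u] = E_v/2 = 11/8, [uv,v] = G_u/2 = -5/8, [vv,u] = F_v - G_u/2 = 19/6, [vv,v] = G_v/2 = 1
Gamma^u_ij = (G*[ij,u] - F*[ij,v])/(EG - F^2), Gamma^v_ij = (E*[ij,v] - F*[ij,u])/(EG - F^2)
Gamma_uuu = 1586/2083, Gamma_uuv = 6738/2083, Gamma_uvv = 9312/2083, Gamma_vuu = -59474/6249, Gamma_vuv = -7783/2083, Gamma_vvv = -1200/2083
d^2u/dtau^2 = -(Gamma_uuu*(-1/4)^2 + 2*Gamma_uuv*(-1/4)*(-1) + Gamma_uvv*(-1)^2) = -102241/16664
d^2v/dtau^2 = -(Gamma_vuu*(-1/4)^2 + 2*Gamma_vuv*(-1/4)*(-1) + Gamma_vvv*(-1)^2) = 151933/49992


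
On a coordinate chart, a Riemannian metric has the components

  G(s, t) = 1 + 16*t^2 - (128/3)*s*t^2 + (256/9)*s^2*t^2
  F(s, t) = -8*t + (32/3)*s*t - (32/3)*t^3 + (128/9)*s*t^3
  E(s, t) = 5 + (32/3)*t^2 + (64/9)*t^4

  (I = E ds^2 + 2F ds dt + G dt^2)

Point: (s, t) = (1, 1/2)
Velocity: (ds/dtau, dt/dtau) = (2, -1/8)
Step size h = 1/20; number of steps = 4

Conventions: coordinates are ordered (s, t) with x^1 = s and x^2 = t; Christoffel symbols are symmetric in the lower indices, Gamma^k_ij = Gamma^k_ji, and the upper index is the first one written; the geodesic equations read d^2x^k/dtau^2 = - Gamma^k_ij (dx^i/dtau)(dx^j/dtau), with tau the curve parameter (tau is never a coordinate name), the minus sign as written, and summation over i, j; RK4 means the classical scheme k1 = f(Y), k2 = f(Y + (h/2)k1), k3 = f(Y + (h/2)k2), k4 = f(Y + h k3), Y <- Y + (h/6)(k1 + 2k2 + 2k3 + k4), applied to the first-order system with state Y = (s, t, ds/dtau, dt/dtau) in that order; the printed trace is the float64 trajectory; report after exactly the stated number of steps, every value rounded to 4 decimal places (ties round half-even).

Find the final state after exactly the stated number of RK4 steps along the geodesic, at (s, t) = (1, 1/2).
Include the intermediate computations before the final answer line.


f(Y) = (ds/dtau, dt/dtau, -Gamma^s_ij Y'^i Y'^j, -Gamma^t_ij Y'^i Y'^j) with the Gammas evaluated at the stage position; h = 0.050000; intermediate values shown to 6 dp
step 0: s = 1.0000, t = 0.5000, ds/dtau = 2.0000, dt/dtau = -0.1250
step 1:
  k1: at (s, t) = (1.000000, 0.500000), (ds/dtau, dt/dtau) = (2.000000, -0.125000); Gamma_sss = 0.000000, Gamma_sst = 0.831169, Gamma_stt = 0.415584, Gamma_tss = 0.000000, Gamma_tst = 0.207792, Gamma_ttt = 0.103896; k1 = (2.000000, -0.125000, 0.409091, 0.102273)
  k2: at (s, t) = (1.050000, 0.496875), (ds/dtau, dt/dtau) = (2.010227, -0.122443); Gamma_sss = 0.000000, Gamma_sst = 0.809833, Gamma_stt = 0.488956, Gamma_tss = 0.000000, Gamma_tst = 0.242186, Gamma_ttt = 0.146225; k2 = (2.010227, -0.122443, 0.391332, 0.117030)
  k3: at (s, t) = (1.050256, 0.496939), (ds/dtau, dt/dtau) = (2.009783, -0.122074); Gamma_sss = 0.000000, Gamma_sst = 0.809789, Gamma_stt = 0.489283, Gamma_tss = 0.000000, Gamma_tst = 0.242395, Gamma_ttt = 0.146458; k3 = (2.009783, -0.122074, 0.390060, 0.116757)
  k4: at (s, t) = (1.100489, 0.493896), (ds/dtau, dt/dtau) = (2.019503, -0.119162); Gamma_sss = 0.000000, Gamma_sst = 0.786453, Gamma_stt = 0.558099, Gamma_tss = 0.000000, Gamma_tst = 0.273940, Gamma_ttt = 0.194399; k4 = (2.019503, -0.119162, 0.370592, 0.129086)
  Y <- Y + (h/6)(k1 + 2k2 + 2k3 + k4): s = 1.1005, t = 0.4939, ds/dtau = 2.0195, dt/dtau = -0.1192
step 2:
  k1: at (s, t) = (1.100496, 0.493890), (ds/dtau, dt/dtau) = (2.019521, -0.119176); Gamma_sss = 0.000000, Gamma_sst = 0.786445, Gamma_stt = 0.558111, Gamma_tss = 0.000000, Gamma_tst = 0.273941, Gamma_ttt = 0.194406; k1 = (2.019521, -0.119176, 0.370632, 0.129102)
  k2: at (s, t) = (1.150984, 0.490911), (ds/dtau, dt/dtau) = (2.028786, -0.115948); Gamma_sss = 0.000000, Gamma_sst = 0.761515, Gamma_stt = 0.622018, Gamma_tss = 0.000000, Gamma_tst = 0.302529, Gamma_ttt = 0.247111; k2 = (2.028786, -0.115948, 0.349906, 0.139008)
  k3: at (s, t) = (1.151216, 0.490991), (ds/dtau, dt/dtau) = (2.028268, -0.115700); Gamma_sss = 0.000000, Gamma_sst = 0.761470, Gamma_stt = 0.622239, Gamma_tss = 0.000000, Gamma_tst = 0.302712, Gamma_ttt = 0.247362; k3 = (2.028268, -0.115700, 0.349061, 0.138764)
  k4: at (s, t) = (1.201909, 0.488105), (ds/dtau, dt/dtau) = (2.036974, -0.112237); Gamma_sss = 0.000000, Gamma_sst = 0.735386, Gamma_stt = 0.680853, Gamma_tss = 0.000000, Gamma_tst = 0.328280, Gamma_ttt = 0.303937; k4 = (2.036974, -0.112237, 0.327678, 0.146277)
  Y <- Y + (h/6)(k1 + 2k2 + 2k3 + k4): s = 1.2019, t = 0.4881, ds/dtau = 2.0370, dt/dtau = -0.1123
step 3:
  k1: at (s, t) = (1.201918, 0.488101), (ds/dtau, dt/dtau) = (2.036989, -0.112251); Gamma_sss = 0.000000, Gamma_sst = 0.735379, Gamma_stt = 0.680865, Gamma_tss = 0.000000, Gamma_tst = 0.328282, Gamma_ttt = 0.303946; k1 = (2.036989, -0.112251, 0.327716, 0.146296)
  k2: at (s, t) = (1.252842, 0.485294), (ds/dtau, dt/dtau) = (2.045182, -0.108594); Gamma_sss = 0.000000, Gamma_sst = 0.708510, Gamma_stt = 0.734129, Gamma_tss = 0.000000, Gamma_tst = 0.350875, Gamma_ttt = 0.363562; k2 = (2.045182, -0.108594, 0.306054, 0.151567)
  k3: at (s, t) = (1.253047, 0.485386), (ds/dtau, dt/dtau) = (2.044641, -0.108462); Gamma_sss = 0.000000, Gamma_sst = 0.708467, Gamma_stt = 0.734245, Gamma_tss = 0.000000, Gamma_tst = 0.351031, Gamma_ttt = 0.363803; k3 = (2.044641, -0.108462, 0.305590, 0.151413)
  k4: at (s, t) = (1.304150, 0.482678), (ds/dtau, dt/dtau) = (2.052269, -0.104681); Gamma_sss = 0.000000, Gamma_sst = 0.681187, Gamma_stt = 0.782053, Gamma_tss = 0.000000, Gamma_tst = 0.370712, Gamma_ttt = 0.425605; k4 = (2.052269, -0.104681, 0.284113, 0.154618)
  Y <- Y + (h/6)(k1 + 2k2 + 2k3 + k4): s = 1.3042, t = 0.4827, ds/dtau = 2.0523, dt/dtau = -0.1047
step 4:
  k1: at (s, t) = (1.304159, 0.482675), (ds/dtau, dt/dtau) = (2.052282, -0.104694); Gamma_sss = 0.000000, Gamma_sst = 0.681181, Gamma_stt = 0.782063, Gamma_tss = 0.000000, Gamma_tst = 0.370714, Gamma_ttt = 0.425616; k1 = (2.052282, -0.104694, 0.284147, 0.154639)
  k2: at (s, t) = (1.355466, 0.480058), (ds/dtau, dt/dtau) = (2.059386, -0.100828); Gamma_sss = 0.000000, Gamma_sst = 0.653785, Gamma_stt = 0.824576, Gamma_tss = 0.000000, Gamma_tst = 0.387633, Gamma_ttt = 0.488895; k2 = (2.059386, -0.100828, 0.263126, 0.156009)
  k3: at (s, t) = (1.355643, 0.480155), (ds/dtau, dt/dtau) = (2.058860, -0.100794); Gamma_sss = 0.000000, Gamma_sst = 0.653744, Gamma_stt = 0.824600, Gamma_tss = 0.000000, Gamma_tst = 0.387763, Gamma_ttt = 0.489105; k3 = (2.058860, -0.100794, 0.262953, 0.155968)
  k4: at (s, t) = (1.407102, 0.477636), (ds/dtau, dt/dtau) = (2.065430, -0.096895); Gamma_sss = 0.000000, Gamma_sst = 0.626518, Gamma_stt = 0.861924, Gamma_tss = 0.000000, Gamma_tst = 0.402062, Gamma_ttt = 0.553132; k4 = (2.065430, -0.096895, 0.242679, 0.155737)
  Y <- Y + (h/6)(k1 + 2k2 + 2k3 + k4): s = 1.4071, t = 0.4776, ds/dtau = 2.0654, dt/dtau = -0.0969

Answer: s = 1.4071, t = 0.4776, ds/dtau = 2.0654, dt/dtau = -0.0969


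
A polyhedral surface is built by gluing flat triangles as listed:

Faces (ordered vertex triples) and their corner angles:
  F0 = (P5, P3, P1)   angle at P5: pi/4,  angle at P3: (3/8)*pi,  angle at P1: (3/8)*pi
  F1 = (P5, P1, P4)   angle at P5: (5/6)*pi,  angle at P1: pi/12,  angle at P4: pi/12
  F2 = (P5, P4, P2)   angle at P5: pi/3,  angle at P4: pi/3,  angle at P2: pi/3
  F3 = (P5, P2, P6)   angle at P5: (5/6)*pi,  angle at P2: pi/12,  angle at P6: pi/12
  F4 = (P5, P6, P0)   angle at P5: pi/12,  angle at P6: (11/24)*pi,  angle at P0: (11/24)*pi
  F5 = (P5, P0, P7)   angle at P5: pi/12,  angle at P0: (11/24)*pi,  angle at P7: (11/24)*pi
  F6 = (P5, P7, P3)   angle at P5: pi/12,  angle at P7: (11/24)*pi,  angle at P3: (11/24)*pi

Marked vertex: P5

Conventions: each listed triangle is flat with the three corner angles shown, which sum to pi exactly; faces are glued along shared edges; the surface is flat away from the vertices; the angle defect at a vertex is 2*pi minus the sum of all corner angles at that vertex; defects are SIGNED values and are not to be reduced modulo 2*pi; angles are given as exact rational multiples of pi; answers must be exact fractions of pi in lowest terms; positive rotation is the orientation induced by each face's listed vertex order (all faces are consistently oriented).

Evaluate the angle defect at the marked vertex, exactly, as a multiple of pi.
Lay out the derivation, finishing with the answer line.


Sum of corner angles at P5: (5/2)*pi
defect = 2*pi - (5/2)*pi

Answer: defect(P5) = -pi/2
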